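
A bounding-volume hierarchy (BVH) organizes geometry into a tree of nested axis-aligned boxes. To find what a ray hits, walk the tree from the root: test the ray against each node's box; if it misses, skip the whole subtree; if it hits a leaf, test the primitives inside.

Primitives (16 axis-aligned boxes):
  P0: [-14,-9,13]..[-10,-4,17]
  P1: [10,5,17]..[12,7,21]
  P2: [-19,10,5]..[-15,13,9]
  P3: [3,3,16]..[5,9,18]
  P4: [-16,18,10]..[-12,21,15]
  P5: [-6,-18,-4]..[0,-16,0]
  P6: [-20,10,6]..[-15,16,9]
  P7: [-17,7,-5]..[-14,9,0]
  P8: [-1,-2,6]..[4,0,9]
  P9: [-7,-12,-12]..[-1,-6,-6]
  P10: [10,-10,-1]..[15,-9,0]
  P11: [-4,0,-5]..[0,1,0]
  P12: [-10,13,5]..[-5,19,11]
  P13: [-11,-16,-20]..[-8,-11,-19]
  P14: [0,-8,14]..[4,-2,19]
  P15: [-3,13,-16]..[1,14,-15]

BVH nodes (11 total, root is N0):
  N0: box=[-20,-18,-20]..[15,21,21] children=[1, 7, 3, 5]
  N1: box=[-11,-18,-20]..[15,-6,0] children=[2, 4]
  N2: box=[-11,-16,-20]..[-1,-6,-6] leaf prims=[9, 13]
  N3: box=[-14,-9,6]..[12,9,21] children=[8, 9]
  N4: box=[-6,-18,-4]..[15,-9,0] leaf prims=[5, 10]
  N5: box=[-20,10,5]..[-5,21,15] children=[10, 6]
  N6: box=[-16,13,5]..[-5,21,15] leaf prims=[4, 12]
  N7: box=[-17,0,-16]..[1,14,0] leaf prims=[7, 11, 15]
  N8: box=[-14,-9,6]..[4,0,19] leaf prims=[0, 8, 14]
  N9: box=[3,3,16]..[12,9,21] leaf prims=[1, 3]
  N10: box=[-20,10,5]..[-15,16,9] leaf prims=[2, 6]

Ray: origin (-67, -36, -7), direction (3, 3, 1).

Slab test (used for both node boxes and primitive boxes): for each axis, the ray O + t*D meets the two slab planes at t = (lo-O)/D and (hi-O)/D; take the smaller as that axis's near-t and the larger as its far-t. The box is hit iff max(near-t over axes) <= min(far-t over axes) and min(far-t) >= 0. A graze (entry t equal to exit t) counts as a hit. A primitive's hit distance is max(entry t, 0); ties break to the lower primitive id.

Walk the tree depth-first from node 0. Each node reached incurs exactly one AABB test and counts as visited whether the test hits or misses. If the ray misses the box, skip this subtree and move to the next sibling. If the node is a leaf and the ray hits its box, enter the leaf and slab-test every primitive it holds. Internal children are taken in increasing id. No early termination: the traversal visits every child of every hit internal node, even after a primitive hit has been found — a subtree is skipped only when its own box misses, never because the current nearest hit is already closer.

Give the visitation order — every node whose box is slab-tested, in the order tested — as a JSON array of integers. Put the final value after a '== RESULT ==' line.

Trace the traversal:
N0 x:[47/3,82/3] y:[6,19] z:[-13,28] -> hit [47/3,19], descend [1, 3, 5, 7]
  N1 x:[56/3,82/3] y:[6,10] z:[-13,7] -> miss, prune
  N3 x:[53/3,79/3] y:[9,15] z:[13,28] -> miss, prune
  N5 x:[47/3,62/3] y:[46/3,19] z:[12,22] -> hit [47/3,19], descend [6, 10]
    N6 x:[17,62/3] y:[49/3,19] z:[12,22] -> hit [17,19] leaf, test {P4@t=18, P12(miss)}
    N10 x:[47/3,52/3] y:[46/3,52/3] z:[12,16] -> hit [47/3,16] leaf, test {P2@t=16, P6@t=47/3}
  N7 x:[50/3,68/3] y:[12,50/3] z:[-9,7] -> miss, prune

Summary -> nodes [0, 1, 3, 5, 6, 10, 7]; box-tests=7; leaf-entries=2; first=P6

== RESULT ==
[0, 1, 3, 5, 6, 10, 7]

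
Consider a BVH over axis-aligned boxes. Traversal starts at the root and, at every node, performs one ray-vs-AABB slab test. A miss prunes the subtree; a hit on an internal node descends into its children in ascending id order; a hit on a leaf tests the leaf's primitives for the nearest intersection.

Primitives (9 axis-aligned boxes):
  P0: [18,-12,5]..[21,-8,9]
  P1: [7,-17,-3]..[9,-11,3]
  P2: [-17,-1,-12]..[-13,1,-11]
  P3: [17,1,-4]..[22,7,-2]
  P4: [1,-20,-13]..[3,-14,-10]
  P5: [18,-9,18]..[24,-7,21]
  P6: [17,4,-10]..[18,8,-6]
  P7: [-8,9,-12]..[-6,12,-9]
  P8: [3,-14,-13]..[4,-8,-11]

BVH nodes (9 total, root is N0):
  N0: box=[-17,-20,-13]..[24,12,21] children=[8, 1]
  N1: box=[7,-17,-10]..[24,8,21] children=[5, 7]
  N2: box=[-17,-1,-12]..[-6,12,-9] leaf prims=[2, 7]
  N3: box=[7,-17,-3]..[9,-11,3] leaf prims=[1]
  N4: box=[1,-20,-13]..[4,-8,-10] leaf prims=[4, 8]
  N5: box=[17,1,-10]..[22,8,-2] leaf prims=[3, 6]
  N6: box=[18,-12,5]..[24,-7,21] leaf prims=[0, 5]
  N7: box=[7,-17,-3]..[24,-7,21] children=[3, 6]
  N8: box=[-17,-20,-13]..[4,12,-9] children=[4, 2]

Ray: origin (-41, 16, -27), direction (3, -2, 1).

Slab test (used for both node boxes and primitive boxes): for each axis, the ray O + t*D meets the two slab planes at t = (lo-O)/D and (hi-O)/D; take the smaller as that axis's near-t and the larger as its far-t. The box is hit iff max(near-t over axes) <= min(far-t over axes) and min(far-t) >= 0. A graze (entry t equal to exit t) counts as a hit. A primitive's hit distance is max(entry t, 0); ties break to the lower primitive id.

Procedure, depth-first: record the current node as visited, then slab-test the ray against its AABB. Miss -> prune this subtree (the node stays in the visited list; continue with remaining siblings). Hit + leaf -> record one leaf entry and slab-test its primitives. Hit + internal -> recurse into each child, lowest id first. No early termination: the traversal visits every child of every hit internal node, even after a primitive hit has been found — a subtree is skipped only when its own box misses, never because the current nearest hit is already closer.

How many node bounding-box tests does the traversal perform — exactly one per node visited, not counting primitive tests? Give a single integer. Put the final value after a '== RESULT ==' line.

Trace the traversal:
N0 x:[8,65/3] y:[2,18] z:[14,48] -> hit [14,18], descend [1, 8]
  N1 x:[16,65/3] y:[4,33/2] z:[17,48] -> miss, prune
  N8 x:[8,15] y:[2,18] z:[14,18] -> hit [14,15], descend [2, 4]
    N2 x:[8,35/3] y:[2,17/2] z:[15,18] -> miss, prune
    N4 x:[14,15] y:[12,18] z:[14,17] -> hit [14,15] leaf, test {P4(miss), P8@t=44/3}

order=[0, 1, 8, 2, 4]  |boxes|=5  |leaves|=1  hit=P8

== RESULT ==
5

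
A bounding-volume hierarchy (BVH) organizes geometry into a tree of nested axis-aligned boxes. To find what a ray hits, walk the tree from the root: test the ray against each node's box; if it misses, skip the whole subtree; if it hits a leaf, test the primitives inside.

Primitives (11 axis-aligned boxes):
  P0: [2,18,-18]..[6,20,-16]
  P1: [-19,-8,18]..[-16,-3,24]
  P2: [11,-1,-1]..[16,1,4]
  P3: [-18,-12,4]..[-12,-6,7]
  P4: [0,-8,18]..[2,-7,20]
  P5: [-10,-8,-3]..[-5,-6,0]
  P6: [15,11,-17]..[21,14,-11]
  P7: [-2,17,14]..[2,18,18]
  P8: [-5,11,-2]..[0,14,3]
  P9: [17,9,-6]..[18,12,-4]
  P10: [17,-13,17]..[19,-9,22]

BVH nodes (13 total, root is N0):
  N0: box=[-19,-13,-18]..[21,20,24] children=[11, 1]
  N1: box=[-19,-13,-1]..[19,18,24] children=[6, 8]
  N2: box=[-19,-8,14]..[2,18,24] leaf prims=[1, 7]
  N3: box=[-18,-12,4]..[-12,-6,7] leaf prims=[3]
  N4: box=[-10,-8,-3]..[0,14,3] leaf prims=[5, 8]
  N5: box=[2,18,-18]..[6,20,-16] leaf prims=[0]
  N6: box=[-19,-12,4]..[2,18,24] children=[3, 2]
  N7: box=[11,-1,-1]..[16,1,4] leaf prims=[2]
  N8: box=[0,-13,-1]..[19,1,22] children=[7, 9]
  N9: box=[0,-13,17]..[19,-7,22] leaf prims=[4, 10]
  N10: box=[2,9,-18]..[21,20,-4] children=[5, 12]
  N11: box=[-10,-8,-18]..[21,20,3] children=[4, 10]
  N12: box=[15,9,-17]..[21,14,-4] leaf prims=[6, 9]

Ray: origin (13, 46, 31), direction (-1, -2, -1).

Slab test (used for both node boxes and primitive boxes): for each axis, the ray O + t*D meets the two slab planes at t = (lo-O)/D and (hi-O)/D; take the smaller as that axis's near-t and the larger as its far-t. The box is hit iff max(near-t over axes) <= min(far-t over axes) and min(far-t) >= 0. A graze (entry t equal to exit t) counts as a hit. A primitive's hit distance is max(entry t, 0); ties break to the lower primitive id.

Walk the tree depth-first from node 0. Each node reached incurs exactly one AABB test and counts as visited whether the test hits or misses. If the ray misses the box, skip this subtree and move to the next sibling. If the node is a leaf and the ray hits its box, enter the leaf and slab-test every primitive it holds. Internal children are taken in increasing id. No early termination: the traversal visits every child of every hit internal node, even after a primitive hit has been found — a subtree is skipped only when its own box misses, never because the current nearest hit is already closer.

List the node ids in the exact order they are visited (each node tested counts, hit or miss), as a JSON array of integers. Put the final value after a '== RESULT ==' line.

Trace the traversal:
N0 x:[-8,32] y:[13,59/2] z:[7,49] -> hit [13,59/2], descend [1, 11]
  N1 x:[-6,32] y:[14,59/2] z:[7,32] -> hit [14,59/2], descend [6, 8]
    N6 x:[11,32] y:[14,29] z:[7,27] -> hit [14,27], descend [2, 3]
      N2 x:[11,32] y:[14,27] z:[7,17] -> hit [14,17] leaf, test {P1(miss), P7@t=14}
      N3 x:[25,31] y:[26,29] z:[24,27] -> hit [26,27] leaf, test {P3@t=26}
    N8 x:[-6,13] y:[45/2,59/2] z:[9,32] -> miss, prune
  N11 x:[-8,23] y:[13,27] z:[28,49] -> miss, prune

order=[0, 1, 6, 2, 3, 8, 11]  |boxes|=7  |leaves|=2  hit=P7

== RESULT ==
[0, 1, 6, 2, 3, 8, 11]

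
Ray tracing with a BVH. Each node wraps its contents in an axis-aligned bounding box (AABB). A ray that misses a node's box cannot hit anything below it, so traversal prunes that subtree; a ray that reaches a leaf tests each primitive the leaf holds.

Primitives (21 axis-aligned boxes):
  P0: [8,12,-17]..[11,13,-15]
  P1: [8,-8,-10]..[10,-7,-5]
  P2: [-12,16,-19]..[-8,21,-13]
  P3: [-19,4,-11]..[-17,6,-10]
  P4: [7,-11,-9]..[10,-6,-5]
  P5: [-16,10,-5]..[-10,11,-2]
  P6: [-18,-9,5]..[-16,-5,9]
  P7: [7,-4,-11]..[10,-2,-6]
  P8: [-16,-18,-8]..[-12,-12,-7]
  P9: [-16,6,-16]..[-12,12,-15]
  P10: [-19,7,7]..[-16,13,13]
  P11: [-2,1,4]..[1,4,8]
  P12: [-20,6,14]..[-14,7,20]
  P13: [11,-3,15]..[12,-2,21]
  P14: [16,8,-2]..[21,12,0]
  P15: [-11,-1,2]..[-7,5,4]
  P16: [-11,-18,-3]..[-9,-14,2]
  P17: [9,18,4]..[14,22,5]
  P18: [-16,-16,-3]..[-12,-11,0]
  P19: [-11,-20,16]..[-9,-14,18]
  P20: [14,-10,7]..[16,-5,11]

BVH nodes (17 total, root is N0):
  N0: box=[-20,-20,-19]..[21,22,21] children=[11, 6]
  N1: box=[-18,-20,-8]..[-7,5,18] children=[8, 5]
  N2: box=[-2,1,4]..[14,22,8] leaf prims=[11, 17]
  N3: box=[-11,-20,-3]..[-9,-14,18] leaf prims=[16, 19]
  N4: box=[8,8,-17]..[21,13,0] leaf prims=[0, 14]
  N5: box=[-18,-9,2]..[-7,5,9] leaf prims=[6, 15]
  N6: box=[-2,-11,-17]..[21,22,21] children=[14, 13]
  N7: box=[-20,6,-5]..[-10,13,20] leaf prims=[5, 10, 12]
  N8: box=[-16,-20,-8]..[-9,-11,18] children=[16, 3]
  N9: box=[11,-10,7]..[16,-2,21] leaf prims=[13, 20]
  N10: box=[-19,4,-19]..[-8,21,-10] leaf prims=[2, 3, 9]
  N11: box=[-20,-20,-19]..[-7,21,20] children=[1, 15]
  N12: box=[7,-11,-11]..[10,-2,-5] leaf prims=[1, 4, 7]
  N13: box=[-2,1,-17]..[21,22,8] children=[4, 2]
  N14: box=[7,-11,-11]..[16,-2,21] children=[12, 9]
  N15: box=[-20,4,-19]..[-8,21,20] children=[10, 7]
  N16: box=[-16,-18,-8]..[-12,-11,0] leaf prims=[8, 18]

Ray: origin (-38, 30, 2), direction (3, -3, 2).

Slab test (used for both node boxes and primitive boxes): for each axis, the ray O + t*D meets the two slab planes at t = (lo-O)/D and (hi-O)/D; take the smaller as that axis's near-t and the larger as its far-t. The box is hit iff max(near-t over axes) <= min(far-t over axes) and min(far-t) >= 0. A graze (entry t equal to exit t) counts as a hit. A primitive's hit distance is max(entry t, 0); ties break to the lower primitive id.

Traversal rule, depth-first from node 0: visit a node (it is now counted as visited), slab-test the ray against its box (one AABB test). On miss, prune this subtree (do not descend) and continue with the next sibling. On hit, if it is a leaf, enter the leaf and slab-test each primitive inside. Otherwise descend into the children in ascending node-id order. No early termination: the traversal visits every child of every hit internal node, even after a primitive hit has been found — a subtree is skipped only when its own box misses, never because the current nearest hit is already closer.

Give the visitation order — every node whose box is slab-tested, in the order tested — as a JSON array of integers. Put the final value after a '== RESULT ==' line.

Trace the traversal:
N0 x:[6,59/3] y:[8/3,50/3] z:[-21/2,19/2] -> hit [6,19/2], descend [6, 11]
  N6 x:[12,59/3] y:[8/3,41/3] z:[-19/2,19/2] -> miss, prune
  N11 x:[6,31/3] y:[3,50/3] z:[-21/2,9] -> hit [6,9], descend [1, 15]
    N1 x:[20/3,31/3] y:[25/3,50/3] z:[-5,8] -> miss, prune
    N15 x:[6,10] y:[3,26/3] z:[-21/2,9] -> hit [6,26/3], descend [7, 10]
      N7 x:[6,28/3] y:[17/3,8] z:[-7/2,9] -> hit [6,8] leaf, test {P5(miss), P10(miss), P12@t=23/3}
      N10 x:[19/3,10] y:[3,26/3] z:[-21/2,-6] -> miss, prune

Summary -> nodes [0, 6, 11, 1, 15, 7, 10]; box-tests=7; leaf-entries=1; first=P12

== RESULT ==
[0, 6, 11, 1, 15, 7, 10]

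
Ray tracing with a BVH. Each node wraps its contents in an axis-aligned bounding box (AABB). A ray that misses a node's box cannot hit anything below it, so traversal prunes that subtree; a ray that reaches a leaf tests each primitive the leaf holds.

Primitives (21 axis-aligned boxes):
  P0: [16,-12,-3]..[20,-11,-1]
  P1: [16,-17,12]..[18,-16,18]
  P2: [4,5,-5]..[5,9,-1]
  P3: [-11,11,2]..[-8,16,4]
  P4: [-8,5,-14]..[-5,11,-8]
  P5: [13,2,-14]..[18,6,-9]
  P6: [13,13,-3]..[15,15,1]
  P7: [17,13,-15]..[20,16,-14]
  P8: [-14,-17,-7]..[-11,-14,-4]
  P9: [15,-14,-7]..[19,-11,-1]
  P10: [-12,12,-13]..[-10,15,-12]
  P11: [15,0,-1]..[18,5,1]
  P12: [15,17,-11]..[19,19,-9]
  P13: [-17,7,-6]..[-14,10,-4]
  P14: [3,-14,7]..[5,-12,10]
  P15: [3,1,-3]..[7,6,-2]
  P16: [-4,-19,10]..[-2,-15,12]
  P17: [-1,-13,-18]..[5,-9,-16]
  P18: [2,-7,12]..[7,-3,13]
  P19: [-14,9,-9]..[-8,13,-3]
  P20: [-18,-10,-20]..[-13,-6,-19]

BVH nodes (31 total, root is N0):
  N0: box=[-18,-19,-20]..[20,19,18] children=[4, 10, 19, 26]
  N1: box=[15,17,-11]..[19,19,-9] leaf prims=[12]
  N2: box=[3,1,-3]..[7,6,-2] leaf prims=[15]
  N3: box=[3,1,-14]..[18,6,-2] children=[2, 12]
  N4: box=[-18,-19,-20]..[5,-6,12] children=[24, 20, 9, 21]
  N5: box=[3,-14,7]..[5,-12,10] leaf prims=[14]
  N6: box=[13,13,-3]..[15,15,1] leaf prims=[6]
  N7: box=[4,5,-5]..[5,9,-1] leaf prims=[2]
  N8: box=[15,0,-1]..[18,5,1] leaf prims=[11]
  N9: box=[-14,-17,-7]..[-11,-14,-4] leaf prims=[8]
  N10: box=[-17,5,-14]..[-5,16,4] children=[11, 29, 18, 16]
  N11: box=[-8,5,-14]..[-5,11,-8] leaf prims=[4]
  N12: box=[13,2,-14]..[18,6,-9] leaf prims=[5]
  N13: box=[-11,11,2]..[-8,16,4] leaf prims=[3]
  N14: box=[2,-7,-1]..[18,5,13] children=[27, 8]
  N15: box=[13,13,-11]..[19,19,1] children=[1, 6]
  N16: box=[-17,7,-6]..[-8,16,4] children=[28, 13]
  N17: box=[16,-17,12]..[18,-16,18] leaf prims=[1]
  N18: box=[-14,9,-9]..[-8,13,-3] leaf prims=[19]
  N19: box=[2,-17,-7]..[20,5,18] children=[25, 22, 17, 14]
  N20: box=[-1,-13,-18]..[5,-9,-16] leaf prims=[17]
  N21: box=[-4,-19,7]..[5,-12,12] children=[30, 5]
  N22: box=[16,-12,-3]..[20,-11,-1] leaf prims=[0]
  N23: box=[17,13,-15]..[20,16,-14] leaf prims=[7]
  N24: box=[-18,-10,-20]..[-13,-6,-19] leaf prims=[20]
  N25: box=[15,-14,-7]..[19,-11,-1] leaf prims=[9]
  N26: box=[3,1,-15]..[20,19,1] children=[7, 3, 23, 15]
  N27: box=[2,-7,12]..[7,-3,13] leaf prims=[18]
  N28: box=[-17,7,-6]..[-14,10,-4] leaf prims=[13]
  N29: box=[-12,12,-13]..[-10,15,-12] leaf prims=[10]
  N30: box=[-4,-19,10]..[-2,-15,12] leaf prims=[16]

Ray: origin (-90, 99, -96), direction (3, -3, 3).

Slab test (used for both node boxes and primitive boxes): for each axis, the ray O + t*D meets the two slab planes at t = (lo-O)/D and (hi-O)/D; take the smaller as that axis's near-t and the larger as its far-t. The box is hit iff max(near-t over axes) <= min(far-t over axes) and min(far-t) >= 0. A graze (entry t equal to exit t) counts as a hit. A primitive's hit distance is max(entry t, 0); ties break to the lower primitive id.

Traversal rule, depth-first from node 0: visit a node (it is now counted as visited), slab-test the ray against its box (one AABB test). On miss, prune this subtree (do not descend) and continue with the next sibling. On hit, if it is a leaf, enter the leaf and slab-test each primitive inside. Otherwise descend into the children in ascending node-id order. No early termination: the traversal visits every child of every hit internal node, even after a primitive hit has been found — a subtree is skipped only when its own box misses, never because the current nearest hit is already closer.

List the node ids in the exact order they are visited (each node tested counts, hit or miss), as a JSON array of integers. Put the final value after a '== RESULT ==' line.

Trace the traversal:
N0 x:[24,110/3] y:[80/3,118/3] z:[76/3,38] -> hit [80/3,110/3], descend [4, 10, 19, 26]
  N4 x:[24,95/3] y:[35,118/3] z:[76/3,36] -> miss, prune
  N10 x:[73/3,85/3] y:[83/3,94/3] z:[82/3,100/3] -> hit [83/3,85/3], descend [11, 16, 18, 29]
    N11 x:[82/3,85/3] y:[88/3,94/3] z:[82/3,88/3] -> miss, prune
    N16 x:[73/3,82/3] y:[83/3,92/3] z:[30,100/3] -> miss, prune
    N18 x:[76/3,82/3] y:[86/3,30] z:[29,31] -> miss, prune
    N29 x:[26,80/3] y:[28,29] z:[83/3,28] -> miss, prune
  N19 x:[92/3,110/3] y:[94/3,116/3] z:[89/3,38] -> hit [94/3,110/3], descend [14, 17, 22, 25]
    N14 x:[92/3,36] y:[94/3,106/3] z:[95/3,109/3] -> hit [95/3,106/3], descend [8, 27]
      N8 x:[35,36] y:[94/3,33] z:[95/3,97/3] -> miss, prune
      N27 x:[92/3,97/3] y:[34,106/3] z:[36,109/3] -> miss, prune
    N17 x:[106/3,36] y:[115/3,116/3] z:[36,38] -> miss, prune
    N22 x:[106/3,110/3] y:[110/3,37] z:[31,95/3] -> miss, prune
    N25 x:[35,109/3] y:[110/3,113/3] z:[89/3,95/3] -> miss, prune
  N26 x:[31,110/3] y:[80/3,98/3] z:[27,97/3] -> hit [31,97/3], descend [3, 7, 15, 23]
    N3 x:[31,36] y:[31,98/3] z:[82/3,94/3] -> hit [31,94/3], descend [2, 12]
      N2 x:[31,97/3] y:[31,98/3] z:[31,94/3] -> hit [31,94/3] leaf, test {P15@t=31}
      N12 x:[103/3,36] y:[31,97/3] z:[82/3,29] -> miss, prune
    N7 x:[94/3,95/3] y:[30,94/3] z:[91/3,95/3] -> hit [94/3,94/3] leaf, test {P2@t=94/3}
    N15 x:[103/3,109/3] y:[80/3,86/3] z:[85/3,97/3] -> miss, prune
    N23 x:[107/3,110/3] y:[83/3,86/3] z:[27,82/3] -> miss, prune

Summary -> nodes [0, 4, 10, 11, 16, 18, 29, 19, 14, 8, 27, 17, 22, 25, 26, 3, 2, 12, 7, 15, 23]; box-tests=21; leaf-entries=2; first=P15

== RESULT ==
[0, 4, 10, 11, 16, 18, 29, 19, 14, 8, 27, 17, 22, 25, 26, 3, 2, 12, 7, 15, 23]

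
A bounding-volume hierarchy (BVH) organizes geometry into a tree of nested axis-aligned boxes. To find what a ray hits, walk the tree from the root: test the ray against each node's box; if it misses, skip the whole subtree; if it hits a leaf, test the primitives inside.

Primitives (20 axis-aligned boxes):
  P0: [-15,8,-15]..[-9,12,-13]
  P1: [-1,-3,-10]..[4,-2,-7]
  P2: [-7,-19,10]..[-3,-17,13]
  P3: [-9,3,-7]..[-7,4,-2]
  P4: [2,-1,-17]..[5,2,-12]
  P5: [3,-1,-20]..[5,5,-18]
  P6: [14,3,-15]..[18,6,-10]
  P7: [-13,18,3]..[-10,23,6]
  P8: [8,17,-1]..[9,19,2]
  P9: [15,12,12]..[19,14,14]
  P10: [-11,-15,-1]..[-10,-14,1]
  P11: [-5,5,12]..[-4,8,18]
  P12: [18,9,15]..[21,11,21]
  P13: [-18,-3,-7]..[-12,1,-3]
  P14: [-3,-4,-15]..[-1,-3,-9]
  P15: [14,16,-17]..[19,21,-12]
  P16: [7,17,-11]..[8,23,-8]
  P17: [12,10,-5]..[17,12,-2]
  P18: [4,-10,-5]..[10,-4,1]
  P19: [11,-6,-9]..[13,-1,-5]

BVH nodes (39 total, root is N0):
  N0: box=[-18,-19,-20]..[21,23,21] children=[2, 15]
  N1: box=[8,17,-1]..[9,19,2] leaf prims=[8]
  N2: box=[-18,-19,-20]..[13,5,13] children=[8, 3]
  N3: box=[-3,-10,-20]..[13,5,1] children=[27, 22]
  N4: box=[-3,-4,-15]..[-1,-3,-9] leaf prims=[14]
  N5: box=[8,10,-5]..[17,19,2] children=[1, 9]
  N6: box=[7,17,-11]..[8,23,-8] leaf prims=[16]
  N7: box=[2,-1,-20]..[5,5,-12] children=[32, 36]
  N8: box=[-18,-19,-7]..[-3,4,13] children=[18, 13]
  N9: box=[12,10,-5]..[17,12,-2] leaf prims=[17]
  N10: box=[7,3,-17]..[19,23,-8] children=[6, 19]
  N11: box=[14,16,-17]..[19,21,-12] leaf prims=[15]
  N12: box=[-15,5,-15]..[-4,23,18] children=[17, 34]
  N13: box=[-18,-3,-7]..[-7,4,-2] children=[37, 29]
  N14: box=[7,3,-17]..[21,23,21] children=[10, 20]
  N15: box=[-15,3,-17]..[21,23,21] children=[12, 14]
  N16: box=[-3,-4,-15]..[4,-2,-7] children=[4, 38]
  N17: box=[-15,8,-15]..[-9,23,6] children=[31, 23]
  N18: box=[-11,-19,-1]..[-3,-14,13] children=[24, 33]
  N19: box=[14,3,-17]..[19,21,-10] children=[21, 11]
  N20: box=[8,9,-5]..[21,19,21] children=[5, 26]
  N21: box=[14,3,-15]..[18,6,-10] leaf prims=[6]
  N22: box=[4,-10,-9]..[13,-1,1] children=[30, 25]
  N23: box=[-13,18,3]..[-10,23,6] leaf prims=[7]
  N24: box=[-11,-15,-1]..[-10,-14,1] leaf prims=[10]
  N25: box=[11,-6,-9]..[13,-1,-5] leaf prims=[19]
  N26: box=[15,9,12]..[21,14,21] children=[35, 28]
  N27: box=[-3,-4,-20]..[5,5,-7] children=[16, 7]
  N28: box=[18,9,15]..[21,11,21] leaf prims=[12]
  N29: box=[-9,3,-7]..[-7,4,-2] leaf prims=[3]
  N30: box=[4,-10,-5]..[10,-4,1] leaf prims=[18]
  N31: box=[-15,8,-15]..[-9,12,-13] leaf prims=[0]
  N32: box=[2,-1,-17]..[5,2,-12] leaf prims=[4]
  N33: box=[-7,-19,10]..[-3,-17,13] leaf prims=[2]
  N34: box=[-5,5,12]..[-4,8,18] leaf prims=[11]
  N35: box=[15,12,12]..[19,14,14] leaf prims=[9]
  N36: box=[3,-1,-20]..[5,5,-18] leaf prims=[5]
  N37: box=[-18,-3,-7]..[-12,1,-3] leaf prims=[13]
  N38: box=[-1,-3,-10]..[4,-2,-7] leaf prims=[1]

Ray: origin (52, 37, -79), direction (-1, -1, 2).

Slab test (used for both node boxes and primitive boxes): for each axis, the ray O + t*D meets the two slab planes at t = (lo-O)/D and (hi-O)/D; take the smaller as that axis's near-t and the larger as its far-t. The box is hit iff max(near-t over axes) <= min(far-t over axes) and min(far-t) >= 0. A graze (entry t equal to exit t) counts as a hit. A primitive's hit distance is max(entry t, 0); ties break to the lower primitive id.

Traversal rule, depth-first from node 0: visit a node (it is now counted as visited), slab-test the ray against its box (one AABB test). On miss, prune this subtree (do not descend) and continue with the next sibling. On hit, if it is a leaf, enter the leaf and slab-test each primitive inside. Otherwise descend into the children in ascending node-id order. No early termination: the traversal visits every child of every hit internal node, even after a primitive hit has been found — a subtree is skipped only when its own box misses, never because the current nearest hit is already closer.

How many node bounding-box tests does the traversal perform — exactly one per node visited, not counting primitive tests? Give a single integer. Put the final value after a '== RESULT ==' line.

Trace the traversal:
N0 x:[31,70] y:[14,56] z:[59/2,50] -> hit [31,50], descend [2, 15]
  N2 x:[39,70] y:[32,56] z:[59/2,46] -> hit [39,46], descend [3, 8]
    N3 x:[39,55] y:[32,47] z:[59/2,40] -> hit [39,40], descend [22, 27]
      N22 x:[39,48] y:[38,47] z:[35,40] -> hit [39,40], descend [25, 30]
        N25 x:[39,41] y:[38,43] z:[35,37] -> miss, prune
        N30 x:[42,48] y:[41,47] z:[37,40] -> miss, prune
      N27 x:[47,55] y:[32,41] z:[59/2,36] -> miss, prune
    N8 x:[55,70] y:[33,56] z:[36,46] -> miss, prune
  N15 x:[31,67] y:[14,34] z:[31,50] -> hit [31,34], descend [12, 14]
    N12 x:[56,67] y:[14,32] z:[32,97/2] -> miss, prune
    N14 x:[31,45] y:[14,34] z:[31,50] -> hit [31,34], descend [10, 20]
      N10 x:[33,45] y:[14,34] z:[31,71/2] -> hit [33,34], descend [6, 19]
        N6 x:[44,45] y:[14,20] z:[34,71/2] -> miss, prune
        N19 x:[33,38] y:[16,34] z:[31,69/2] -> hit [33,34], descend [11, 21]
          N11 x:[33,38] y:[16,21] z:[31,67/2] -> miss, prune
          N21 x:[34,38] y:[31,34] z:[32,69/2] -> hit [34,34] leaf, test {P6@t=34}
      N20 x:[31,44] y:[18,28] z:[37,50] -> miss, prune

Visited [0, 2, 3, 22, 25, 30, 27, 8, 15, 12, 14, 10, 6, 19, 11, 21, 20]. Tests: 17 box, 1 leaf. Nearest: P6.

== RESULT ==
17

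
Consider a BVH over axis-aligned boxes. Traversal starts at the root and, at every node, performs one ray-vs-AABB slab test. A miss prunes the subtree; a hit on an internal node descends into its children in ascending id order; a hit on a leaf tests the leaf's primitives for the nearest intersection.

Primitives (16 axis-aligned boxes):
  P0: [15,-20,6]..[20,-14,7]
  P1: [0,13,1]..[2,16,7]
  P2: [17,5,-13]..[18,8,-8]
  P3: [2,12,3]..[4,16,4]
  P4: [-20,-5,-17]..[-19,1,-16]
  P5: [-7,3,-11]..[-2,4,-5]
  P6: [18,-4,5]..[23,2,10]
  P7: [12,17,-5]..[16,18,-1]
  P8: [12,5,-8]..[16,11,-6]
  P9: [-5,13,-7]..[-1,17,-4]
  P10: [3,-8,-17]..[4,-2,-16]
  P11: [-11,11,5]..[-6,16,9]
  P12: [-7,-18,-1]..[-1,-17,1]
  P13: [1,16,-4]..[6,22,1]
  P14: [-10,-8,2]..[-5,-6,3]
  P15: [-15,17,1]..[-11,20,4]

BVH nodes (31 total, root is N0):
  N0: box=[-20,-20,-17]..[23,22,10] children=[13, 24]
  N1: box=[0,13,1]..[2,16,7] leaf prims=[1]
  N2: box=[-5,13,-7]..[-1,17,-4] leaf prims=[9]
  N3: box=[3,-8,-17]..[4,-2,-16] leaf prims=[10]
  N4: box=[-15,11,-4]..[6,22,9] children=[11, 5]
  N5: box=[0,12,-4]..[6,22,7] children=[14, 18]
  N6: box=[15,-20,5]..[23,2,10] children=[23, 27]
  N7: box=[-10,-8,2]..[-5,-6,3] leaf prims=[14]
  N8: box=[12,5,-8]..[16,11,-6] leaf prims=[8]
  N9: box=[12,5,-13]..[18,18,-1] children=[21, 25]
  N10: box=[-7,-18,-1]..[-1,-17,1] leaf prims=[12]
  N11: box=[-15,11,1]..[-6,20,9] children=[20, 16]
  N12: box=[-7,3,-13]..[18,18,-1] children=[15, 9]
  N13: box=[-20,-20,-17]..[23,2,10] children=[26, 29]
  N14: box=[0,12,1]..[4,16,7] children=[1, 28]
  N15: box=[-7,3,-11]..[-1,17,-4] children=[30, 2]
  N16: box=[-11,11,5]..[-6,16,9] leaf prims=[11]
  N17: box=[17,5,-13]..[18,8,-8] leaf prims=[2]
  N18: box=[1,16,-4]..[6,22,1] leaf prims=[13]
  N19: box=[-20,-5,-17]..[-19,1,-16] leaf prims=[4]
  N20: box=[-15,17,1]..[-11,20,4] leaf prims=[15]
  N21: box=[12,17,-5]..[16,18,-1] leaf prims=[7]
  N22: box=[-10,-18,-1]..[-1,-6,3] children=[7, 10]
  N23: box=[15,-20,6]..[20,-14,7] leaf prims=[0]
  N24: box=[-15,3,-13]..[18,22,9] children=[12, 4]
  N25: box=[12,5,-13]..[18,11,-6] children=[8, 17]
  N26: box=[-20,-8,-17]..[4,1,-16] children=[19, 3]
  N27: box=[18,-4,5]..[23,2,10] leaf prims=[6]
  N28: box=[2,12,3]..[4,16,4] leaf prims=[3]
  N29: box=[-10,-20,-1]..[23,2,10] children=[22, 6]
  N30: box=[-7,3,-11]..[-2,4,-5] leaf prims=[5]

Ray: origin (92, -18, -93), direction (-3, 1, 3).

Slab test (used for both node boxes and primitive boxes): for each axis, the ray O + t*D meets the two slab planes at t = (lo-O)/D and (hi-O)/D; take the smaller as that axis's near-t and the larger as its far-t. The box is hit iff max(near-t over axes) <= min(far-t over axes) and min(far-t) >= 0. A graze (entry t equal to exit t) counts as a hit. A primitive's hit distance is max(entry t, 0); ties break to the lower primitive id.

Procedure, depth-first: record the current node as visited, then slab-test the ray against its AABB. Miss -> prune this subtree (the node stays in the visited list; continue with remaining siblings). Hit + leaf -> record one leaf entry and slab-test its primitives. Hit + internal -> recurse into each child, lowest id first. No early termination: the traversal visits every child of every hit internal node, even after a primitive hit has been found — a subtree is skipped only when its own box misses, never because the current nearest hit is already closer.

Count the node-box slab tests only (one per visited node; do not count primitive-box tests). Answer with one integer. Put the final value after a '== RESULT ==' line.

Walk:
N0 x:[23,112/3] y:[-2,40] z:[76/3,103/3] -> hit [76/3,103/3], descend [13, 24]
  N13 x:[23,112/3] y:[-2,20] z:[76/3,103/3] -> miss, prune
  N24 x:[74/3,107/3] y:[21,40] z:[80/3,34] -> hit [80/3,34], descend [4, 12]
    N4 x:[86/3,107/3] y:[29,40] z:[89/3,34] -> hit [89/3,34], descend [5, 11]
      N5 x:[86/3,92/3] y:[30,40] z:[89/3,100/3] -> hit [30,92/3], descend [14, 18]
        N14 x:[88/3,92/3] y:[30,34] z:[94/3,100/3] -> miss, prune
        N18 x:[86/3,91/3] y:[34,40] z:[89/3,94/3] -> miss, prune
      N11 x:[98/3,107/3] y:[29,38] z:[94/3,34] -> hit [98/3,34], descend [16, 20]
        N16 x:[98/3,103/3] y:[29,34] z:[98/3,34] -> hit [98/3,34] leaf, test {P11@t=98/3}
        N20 x:[103/3,107/3] y:[35,38] z:[94/3,97/3] -> miss, prune
    N12 x:[74/3,33] y:[21,36] z:[80/3,92/3] -> hit [80/3,92/3], descend [9, 15]
      N9 x:[74/3,80/3] y:[23,36] z:[80/3,92/3] -> hit [80/3,80/3], descend [21, 25]
        N21 x:[76/3,80/3] y:[35,36] z:[88/3,92/3] -> miss, prune
        N25 x:[74/3,80/3] y:[23,29] z:[80/3,29] -> hit [80/3,80/3], descend [8, 17]
          N8 x:[76/3,80/3] y:[23,29] z:[85/3,29] -> miss, prune
          N17 x:[74/3,25] y:[23,26] z:[80/3,85/3] -> miss, prune
      N15 x:[31,33] y:[21,35] z:[82/3,89/3] -> miss, prune

Summary -> nodes [0, 13, 24, 4, 5, 14, 18, 11, 16, 20, 12, 9, 21, 25, 8, 17, 15]; box-tests=17; leaf-entries=1; first=P11

== RESULT ==
17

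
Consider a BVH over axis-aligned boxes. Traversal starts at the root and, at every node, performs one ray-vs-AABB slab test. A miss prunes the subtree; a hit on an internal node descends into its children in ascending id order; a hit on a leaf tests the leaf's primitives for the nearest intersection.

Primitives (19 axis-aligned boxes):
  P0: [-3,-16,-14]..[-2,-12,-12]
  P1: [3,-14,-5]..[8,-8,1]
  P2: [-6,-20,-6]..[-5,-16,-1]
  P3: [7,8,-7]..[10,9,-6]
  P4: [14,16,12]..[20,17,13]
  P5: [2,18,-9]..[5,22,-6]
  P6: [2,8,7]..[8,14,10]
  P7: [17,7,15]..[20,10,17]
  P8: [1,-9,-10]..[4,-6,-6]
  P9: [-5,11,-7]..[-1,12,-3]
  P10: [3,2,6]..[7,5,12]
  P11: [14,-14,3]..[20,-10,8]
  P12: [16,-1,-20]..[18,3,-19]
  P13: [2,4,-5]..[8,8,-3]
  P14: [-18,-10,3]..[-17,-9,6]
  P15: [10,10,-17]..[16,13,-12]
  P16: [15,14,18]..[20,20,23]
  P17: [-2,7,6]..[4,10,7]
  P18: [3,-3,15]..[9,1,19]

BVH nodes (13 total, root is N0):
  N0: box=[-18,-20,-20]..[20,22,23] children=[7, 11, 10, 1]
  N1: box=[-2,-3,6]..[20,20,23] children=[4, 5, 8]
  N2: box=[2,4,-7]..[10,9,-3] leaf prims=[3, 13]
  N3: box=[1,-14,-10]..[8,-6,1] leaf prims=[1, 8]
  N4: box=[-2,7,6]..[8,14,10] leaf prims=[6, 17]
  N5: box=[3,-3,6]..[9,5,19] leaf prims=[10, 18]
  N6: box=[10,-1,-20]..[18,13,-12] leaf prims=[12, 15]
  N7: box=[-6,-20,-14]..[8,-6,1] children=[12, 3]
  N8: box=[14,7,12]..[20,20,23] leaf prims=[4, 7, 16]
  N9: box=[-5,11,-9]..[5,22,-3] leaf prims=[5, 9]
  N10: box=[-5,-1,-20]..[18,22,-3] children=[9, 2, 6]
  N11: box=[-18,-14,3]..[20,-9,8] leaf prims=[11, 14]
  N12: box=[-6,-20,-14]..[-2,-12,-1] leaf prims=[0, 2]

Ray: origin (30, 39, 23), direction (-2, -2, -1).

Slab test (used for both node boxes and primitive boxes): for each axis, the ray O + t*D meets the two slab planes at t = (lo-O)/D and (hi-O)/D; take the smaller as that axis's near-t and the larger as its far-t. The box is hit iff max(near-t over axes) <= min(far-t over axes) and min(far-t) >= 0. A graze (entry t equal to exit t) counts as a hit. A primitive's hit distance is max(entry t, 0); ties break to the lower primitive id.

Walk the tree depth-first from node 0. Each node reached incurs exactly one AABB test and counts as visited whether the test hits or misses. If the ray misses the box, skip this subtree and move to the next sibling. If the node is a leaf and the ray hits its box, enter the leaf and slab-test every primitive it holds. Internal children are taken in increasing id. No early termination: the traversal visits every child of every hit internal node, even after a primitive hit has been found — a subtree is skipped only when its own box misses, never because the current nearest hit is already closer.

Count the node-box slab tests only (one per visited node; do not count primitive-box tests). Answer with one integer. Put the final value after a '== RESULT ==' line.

Trace the traversal:
N0 x:[5,24] y:[17/2,59/2] z:[0,43] -> hit [17/2,24], descend [1, 7, 10, 11]
  N1 x:[5,16] y:[19/2,21] z:[0,17] -> hit [19/2,16], descend [4, 5, 8]
    N4 x:[11,16] y:[25/2,16] z:[13,17] -> hit [13,16] leaf, test {P6@t=13, P17@t=16}
    N5 x:[21/2,27/2] y:[17,21] z:[4,17] -> miss, prune
    N8 x:[5,8] y:[19/2,16] z:[0,11] -> miss, prune
  N7 x:[11,18] y:[45/2,59/2] z:[22,37] -> miss, prune
  N10 x:[6,35/2] y:[17/2,20] z:[26,43] -> miss, prune
  N11 x:[5,24] y:[24,53/2] z:[15,20] -> miss, prune

Summary -> nodes [0, 1, 4, 5, 8, 7, 10, 11]; box-tests=8; leaf-entries=1; first=P6

== RESULT ==
8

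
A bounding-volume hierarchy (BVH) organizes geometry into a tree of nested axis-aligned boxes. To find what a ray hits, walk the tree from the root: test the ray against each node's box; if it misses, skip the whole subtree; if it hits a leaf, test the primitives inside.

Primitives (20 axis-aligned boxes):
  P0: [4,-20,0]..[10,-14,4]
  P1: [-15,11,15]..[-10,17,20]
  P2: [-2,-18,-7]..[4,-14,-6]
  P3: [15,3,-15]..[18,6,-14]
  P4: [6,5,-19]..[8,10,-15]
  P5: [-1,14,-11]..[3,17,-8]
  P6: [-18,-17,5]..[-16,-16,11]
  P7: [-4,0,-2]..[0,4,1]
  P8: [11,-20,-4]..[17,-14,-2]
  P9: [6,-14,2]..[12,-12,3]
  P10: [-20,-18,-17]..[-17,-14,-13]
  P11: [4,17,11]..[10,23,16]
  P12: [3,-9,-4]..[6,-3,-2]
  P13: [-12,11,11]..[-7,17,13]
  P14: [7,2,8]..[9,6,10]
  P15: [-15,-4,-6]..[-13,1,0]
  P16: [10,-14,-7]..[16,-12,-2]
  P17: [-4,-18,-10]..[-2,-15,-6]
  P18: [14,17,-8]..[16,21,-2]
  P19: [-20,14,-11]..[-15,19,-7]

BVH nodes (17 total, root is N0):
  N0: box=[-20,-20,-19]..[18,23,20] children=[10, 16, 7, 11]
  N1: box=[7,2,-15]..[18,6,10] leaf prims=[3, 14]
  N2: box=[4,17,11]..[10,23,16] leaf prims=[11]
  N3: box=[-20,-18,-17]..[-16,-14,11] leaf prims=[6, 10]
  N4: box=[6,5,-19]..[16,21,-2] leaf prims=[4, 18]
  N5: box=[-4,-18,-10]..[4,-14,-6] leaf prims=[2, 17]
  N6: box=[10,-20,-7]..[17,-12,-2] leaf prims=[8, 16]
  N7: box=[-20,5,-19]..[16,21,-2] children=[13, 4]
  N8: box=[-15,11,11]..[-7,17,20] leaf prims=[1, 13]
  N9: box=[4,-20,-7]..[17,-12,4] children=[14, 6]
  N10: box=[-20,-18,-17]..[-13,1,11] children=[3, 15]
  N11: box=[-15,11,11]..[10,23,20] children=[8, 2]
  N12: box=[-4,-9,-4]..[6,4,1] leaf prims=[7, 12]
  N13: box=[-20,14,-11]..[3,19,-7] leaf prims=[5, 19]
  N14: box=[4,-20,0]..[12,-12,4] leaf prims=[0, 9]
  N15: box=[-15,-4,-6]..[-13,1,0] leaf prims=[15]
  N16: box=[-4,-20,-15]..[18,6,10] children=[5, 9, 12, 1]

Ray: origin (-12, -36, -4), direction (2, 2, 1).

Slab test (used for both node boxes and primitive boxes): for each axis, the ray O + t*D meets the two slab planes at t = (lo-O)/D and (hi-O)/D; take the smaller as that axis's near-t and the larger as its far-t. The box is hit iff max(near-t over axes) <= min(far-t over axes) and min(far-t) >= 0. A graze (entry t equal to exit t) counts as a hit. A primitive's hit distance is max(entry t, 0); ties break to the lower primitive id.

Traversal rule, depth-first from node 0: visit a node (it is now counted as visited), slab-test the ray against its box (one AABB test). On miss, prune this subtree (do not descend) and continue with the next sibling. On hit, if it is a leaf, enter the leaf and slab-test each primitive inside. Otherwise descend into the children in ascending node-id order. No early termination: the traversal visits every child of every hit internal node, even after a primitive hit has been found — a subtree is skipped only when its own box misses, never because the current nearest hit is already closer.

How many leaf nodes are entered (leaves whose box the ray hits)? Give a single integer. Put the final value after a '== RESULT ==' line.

Trace the traversal:
N0 x:[-4,15] y:[8,59/2] z:[-15,24] -> hit [8,15], descend [7, 10, 11, 16]
  N7 x:[-4,14] y:[41/2,57/2] z:[-15,2] -> miss, prune
  N10 x:[-4,-1/2] y:[9,37/2] z:[-13,15] -> miss, prune
  N11 x:[-3/2,11] y:[47/2,59/2] z:[15,24] -> miss, prune
  N16 x:[4,15] y:[8,21] z:[-11,14] -> hit [8,14], descend [1, 5, 9, 12]
    N1 x:[19/2,15] y:[19,21] z:[-11,14] -> miss, prune
    N5 x:[4,8] y:[9,11] z:[-6,-2] -> miss, prune
    N9 x:[8,29/2] y:[8,12] z:[-3,8] -> hit [8,8], descend [6, 14]
      N6 x:[11,29/2] y:[8,12] z:[-3,2] -> miss, prune
      N14 x:[8,12] y:[8,12] z:[4,8] -> hit [8,8] leaf, test {P0@t=8, P9(miss)}
    N12 x:[4,9] y:[27/2,20] z:[0,5] -> miss, prune

Visited [0, 7, 10, 11, 16, 1, 5, 9, 6, 14, 12]. Tests: 11 box, 1 leaf. Nearest: P0.

== RESULT ==
1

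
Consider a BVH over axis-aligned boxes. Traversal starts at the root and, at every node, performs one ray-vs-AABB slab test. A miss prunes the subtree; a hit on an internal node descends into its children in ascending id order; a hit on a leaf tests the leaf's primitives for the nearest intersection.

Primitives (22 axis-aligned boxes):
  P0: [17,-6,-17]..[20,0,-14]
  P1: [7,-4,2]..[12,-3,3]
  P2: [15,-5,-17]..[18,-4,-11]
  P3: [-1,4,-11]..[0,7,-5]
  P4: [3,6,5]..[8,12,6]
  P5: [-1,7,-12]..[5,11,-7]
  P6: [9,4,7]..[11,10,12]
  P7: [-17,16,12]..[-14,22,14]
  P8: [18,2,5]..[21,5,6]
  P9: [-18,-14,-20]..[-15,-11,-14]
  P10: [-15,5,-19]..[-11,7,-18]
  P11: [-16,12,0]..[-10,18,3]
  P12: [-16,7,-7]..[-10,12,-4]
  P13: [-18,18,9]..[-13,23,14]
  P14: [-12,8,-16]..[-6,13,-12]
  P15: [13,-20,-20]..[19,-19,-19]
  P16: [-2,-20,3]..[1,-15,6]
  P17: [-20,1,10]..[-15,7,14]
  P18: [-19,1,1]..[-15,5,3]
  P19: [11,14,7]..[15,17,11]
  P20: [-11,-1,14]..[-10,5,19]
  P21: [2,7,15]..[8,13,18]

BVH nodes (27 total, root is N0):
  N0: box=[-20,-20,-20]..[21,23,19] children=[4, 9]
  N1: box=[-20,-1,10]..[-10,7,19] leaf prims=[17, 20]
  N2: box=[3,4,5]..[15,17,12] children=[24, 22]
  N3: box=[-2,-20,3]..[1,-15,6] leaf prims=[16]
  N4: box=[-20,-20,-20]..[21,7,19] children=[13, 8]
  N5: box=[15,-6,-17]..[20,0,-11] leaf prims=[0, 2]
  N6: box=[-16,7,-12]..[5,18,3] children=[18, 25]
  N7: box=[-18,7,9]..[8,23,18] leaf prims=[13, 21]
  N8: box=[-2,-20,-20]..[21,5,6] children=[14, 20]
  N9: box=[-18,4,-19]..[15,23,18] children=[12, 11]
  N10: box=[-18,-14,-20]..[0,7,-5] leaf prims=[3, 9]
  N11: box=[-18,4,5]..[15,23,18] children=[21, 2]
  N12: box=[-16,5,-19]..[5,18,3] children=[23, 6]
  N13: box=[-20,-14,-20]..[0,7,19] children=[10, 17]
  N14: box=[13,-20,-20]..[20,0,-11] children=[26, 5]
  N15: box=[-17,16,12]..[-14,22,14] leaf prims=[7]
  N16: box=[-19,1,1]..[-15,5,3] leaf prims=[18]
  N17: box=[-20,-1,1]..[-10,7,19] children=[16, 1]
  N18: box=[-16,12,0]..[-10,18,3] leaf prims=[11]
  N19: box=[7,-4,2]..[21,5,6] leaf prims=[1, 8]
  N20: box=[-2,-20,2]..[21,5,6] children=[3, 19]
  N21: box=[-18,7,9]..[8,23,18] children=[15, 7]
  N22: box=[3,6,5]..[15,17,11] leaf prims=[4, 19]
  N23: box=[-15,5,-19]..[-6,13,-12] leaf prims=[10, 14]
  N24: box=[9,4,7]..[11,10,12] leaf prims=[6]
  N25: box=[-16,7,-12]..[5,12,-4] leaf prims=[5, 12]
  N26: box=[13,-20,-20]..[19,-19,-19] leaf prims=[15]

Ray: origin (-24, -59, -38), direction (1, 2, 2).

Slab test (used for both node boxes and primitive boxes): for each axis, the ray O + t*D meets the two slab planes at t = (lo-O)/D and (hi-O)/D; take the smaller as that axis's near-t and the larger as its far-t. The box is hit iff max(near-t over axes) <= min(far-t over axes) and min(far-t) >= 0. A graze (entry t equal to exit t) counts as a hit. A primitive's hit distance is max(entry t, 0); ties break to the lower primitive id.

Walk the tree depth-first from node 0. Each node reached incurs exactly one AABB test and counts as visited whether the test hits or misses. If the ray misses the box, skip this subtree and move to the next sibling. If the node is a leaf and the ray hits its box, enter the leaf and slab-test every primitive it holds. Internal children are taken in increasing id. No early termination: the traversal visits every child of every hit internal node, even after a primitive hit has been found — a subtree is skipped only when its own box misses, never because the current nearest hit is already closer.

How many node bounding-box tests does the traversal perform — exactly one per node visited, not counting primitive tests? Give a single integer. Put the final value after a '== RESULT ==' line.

Traverse from the root:
N0 x:[4,45] y:[39/2,41] z:[9,57/2] -> hit [39/2,57/2], descend [4, 9]
  N4 x:[4,45] y:[39/2,33] z:[9,57/2] -> hit [39/2,57/2], descend [8, 13]
    N8 x:[22,45] y:[39/2,32] z:[9,22] -> hit [22,22], descend [14, 20]
      N14 x:[37,44] y:[39/2,59/2] z:[9,27/2] -> miss, prune
      N20 x:[22,45] y:[39/2,32] z:[20,22] -> hit [22,22], descend [3, 19]
        N3 x:[22,25] y:[39/2,22] z:[41/2,22] -> hit [22,22] leaf, test {P16@t=22}
        N19 x:[31,45] y:[55/2,32] z:[20,22] -> miss, prune
    N13 x:[4,24] y:[45/2,33] z:[9,57/2] -> hit [45/2,24], descend [10, 17]
      N10 x:[6,24] y:[45/2,33] z:[9,33/2] -> miss, prune
      N17 x:[4,14] y:[29,33] z:[39/2,57/2] -> miss, prune
  N9 x:[6,39] y:[63/2,41] z:[19/2,28] -> miss, prune

Visited [0, 4, 8, 14, 20, 3, 19, 13, 10, 17, 9]. Tests: 11 box, 1 leaf. Nearest: P16.

== RESULT ==
11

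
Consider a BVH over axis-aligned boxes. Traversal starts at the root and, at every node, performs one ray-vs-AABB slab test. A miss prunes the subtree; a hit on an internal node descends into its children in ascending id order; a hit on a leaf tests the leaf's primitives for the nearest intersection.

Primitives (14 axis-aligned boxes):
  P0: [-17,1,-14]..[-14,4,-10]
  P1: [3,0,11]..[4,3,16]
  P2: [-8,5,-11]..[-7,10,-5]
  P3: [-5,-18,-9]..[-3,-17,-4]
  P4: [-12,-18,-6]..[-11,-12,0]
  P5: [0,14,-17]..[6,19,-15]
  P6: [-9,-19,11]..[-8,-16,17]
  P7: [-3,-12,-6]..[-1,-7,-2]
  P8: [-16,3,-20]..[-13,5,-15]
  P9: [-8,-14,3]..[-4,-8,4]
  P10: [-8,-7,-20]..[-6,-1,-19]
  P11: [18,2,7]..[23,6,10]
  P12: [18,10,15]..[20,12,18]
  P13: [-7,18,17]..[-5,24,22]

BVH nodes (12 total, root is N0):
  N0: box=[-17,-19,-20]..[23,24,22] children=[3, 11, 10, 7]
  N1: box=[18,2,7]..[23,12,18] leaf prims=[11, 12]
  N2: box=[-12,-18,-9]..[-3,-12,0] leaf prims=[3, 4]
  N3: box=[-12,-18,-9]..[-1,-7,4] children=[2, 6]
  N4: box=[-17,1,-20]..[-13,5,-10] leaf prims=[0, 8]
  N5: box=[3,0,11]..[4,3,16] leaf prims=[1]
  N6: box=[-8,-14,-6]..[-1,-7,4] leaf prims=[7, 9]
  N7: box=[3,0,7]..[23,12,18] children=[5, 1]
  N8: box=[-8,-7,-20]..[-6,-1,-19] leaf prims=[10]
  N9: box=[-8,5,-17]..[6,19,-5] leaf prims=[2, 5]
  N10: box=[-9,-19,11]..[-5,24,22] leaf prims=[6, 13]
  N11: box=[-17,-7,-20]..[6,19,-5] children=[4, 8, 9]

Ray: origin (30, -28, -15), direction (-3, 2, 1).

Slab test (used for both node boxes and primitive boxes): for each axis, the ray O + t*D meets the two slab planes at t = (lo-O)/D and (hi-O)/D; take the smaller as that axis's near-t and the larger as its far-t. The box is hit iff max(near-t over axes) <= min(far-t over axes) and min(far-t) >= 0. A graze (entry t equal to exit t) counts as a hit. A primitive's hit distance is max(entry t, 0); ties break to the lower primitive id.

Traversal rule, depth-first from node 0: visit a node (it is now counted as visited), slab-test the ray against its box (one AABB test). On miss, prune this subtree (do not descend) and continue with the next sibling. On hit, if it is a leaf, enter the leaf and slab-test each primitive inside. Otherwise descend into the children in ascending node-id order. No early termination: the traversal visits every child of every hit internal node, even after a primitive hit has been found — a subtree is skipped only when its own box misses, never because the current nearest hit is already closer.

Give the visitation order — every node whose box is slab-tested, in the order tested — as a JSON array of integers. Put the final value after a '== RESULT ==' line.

Walk:
N0 x:[7/3,47/3] y:[9/2,26] z:[-5,37] -> hit [9/2,47/3], descend [3, 7, 10, 11]
  N3 x:[31/3,14] y:[5,21/2] z:[6,19] -> hit [31/3,21/2], descend [2, 6]
    N2 x:[11,14] y:[5,8] z:[6,15] -> miss, prune
    N6 x:[31/3,38/3] y:[7,21/2] z:[9,19] -> hit [31/3,21/2] leaf, test {P7@t=31/3, P9(miss)}
  N7 x:[7/3,9] y:[14,20] z:[22,33] -> miss, prune
  N10 x:[35/3,13] y:[9/2,26] z:[26,37] -> miss, prune
  N11 x:[8,47/3] y:[21/2,47/2] z:[-5,10] -> miss, prune

Visited [0, 3, 2, 6, 7, 10, 11]. Tests: 7 box, 1 leaf. Nearest: P7.

== RESULT ==
[0, 3, 2, 6, 7, 10, 11]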